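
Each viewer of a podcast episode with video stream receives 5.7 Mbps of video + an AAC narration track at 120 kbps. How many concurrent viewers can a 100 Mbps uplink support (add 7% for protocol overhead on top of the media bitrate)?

16

Audio: 120 kbps = 0.120 Mbps.
Per-viewer media rate: 5.820 Mbps.
On the wire with 7% overhead: 6.227 Mbps.
100 Mbps = 100.0 Mbps; 100.0 / 6.227 = 16.06 → 16 viewers.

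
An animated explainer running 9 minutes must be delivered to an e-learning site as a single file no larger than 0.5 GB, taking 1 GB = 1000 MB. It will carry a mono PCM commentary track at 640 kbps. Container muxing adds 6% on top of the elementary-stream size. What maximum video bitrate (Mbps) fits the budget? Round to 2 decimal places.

6.35 Mbps

Budget: 0.5 GB = 4000.0 Mb.
Stream payload after overhead: 4000.0 / 1.06 = 3773.6 Mb.
9 min = 540 s
Total bitrate budget: 3773.6 Mb / 540 s = 6.988 Mbps.
Audio: 640 kbps = 0.640 Mbps.
Video: 6.988 − 0.640 = 6.348 Mbps.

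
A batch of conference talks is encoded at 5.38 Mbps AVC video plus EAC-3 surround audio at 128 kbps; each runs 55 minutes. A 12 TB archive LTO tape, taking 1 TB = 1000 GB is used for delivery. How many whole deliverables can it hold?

55 min = 3300 s
Audio: 128 kbps = 0.128 Mbps.
Total bitrate: 5.508 Mbps.
Per item: 5.508 Mbps × 3300 s = 18,176 Mb = 2,272 MB.
Capacity: 12 TB = 96,000,000 Mb; 5281.57 items → 5281 complete.

5281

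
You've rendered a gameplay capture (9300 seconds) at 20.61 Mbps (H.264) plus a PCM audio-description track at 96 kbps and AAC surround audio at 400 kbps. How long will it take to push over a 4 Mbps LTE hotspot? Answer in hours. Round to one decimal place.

Audio total: 96 + 400 = 496 kbps = 0.496 Mbps.
Total bitrate: 21.106 Mbps.
File: 21.106 Mbps × 9300 s = 196285.8 Mb.
At 4 Mbps: 196285.8 / 4 = 49071.4 s ≈ 13.6 hours.

13.6 hours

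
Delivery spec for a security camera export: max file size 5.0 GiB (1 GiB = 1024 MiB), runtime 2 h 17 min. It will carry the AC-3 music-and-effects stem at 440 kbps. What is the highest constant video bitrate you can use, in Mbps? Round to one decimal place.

4.8 Mbps

Budget: 5.0 GiB = 42949.7 Mb.
2 h 17 min = 137 min = 8220 s
Total bitrate budget: 42949.7 Mb / 8220 s = 5.225 Mbps.
Audio: 440 kbps = 0.440 Mbps.
Video: 5.225 − 0.440 = 4.785 Mbps.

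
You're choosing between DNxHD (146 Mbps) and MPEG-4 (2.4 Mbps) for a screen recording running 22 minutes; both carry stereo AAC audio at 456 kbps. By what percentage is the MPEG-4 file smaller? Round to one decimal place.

22 min = 1320 s
Audio: 456 kbps = 0.456 Mbps.
DNxHD: 146.456 Mbps × 1320 s = 193321.9 Mb = 22.506 GiB.
MPEG-4: 2.856 Mbps × 1320 s = 3769.9 Mb = 0.439 GiB.
Reduction: (1 − 0.439/22.506) × 100 = 98.05%.

98.0%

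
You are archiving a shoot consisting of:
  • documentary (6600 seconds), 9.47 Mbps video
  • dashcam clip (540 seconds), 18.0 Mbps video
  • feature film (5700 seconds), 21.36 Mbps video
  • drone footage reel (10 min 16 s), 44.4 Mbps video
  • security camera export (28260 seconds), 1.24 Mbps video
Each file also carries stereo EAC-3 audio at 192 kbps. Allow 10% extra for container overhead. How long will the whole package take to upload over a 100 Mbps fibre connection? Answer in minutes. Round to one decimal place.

Audio: 192 kbps = 0.192 Mbps.
documentary: 9.662 Mbps × 6600 s × 1.10 = 70146.1 Mb
dashcam clip: 18.192 Mbps × 540 s × 1.10 = 10806.0 Mb
feature film: 21.552 Mbps × 5700 s × 1.10 = 135131.0 Mb
drone footage reel: 44.592 Mbps × 616 s × 1.10 = 30215.5 Mb
security camera export: 1.432 Mbps × 28260 s × 1.10 = 44515.2 Mb
Total: 290813.9 Mb = 36351.7 MB.
At 100 Mbps: 290813.9 / 100 = 2908 s ≈ 48.5 minutes.

48.5 minutes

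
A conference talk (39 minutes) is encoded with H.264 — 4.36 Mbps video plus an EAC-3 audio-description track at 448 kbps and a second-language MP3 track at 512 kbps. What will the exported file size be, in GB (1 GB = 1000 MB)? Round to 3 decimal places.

39 min = 2340 s
Audio total: 448 + 512 = 960 kbps = 0.960 Mbps.
Total bitrate: 4.36 + 0.960 = 5.320 Mbps.
Stream data: 5.320 Mbps × 2340 s = 12448.8 Mb.
12,449 Mb ÷ 8 = 1,556 MB → 1.556 GB.

1.556 GB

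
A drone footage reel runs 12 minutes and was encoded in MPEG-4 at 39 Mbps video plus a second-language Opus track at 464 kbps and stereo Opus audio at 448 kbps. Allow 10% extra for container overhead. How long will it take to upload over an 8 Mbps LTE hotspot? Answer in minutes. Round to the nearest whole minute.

12 min = 720 s
Audio total: 464 + 448 = 912 kbps = 0.912 Mbps.
Total bitrate: 39.912 Mbps.
File: 39.912 Mbps × 720 s = 28736.6 Mb.
With 10% container overhead: ×1.10. → 31610.3 Mb.
At 8 Mbps: 31610.3 / 8 = 3951.3 s ≈ 65.9 minutes.

66 minutes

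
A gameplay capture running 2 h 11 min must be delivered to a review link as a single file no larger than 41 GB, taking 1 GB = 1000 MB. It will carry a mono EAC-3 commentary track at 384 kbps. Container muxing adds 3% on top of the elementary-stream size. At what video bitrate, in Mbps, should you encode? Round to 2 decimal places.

Budget: 41 GB = 328000.0 Mb.
Stream payload after overhead: 328000.0 / 1.03 = 318446.6 Mb.
2 h 11 min = 131 min = 7860 s
Total bitrate budget: 318446.6 Mb / 7860 s = 40.515 Mbps.
Audio: 384 kbps = 0.384 Mbps.
Video: 40.515 − 0.384 = 40.131 Mbps.

40.13 Mbps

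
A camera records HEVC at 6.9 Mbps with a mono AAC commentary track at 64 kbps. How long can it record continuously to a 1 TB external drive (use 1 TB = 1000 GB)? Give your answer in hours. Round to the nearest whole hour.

319 hours

Audio: 64 kbps = 0.064 Mbps.
Total bitrate: 6.9 + 0.064 = 6.964 Mbps.
Capacity: 1 TB = 8,000,000 Mb.
Recording time: 8,000,000 / 6.964 = 1,148,765 s ≈ 319 hours.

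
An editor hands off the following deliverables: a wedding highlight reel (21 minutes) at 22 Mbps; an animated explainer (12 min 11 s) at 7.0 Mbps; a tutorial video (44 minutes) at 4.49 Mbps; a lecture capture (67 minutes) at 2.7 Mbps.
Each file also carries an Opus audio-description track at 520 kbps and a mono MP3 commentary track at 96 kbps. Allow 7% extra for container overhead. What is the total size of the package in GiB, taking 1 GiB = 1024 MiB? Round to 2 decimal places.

7.58 GiB

Audio total: 520 + 96 = 616 kbps = 0.616 Mbps.
wedding highlight reel: 22.616 Mbps × 1260 s × 1.07 = 30490.9 Mb
animated explainer: 7.616 Mbps × 731 s × 1.07 = 5957.0 Mb
tutorial video: 5.106 Mbps × 2640 s × 1.07 = 14423.4 Mb
lecture capture: 3.316 Mbps × 4020 s × 1.07 = 14263.4 Mb
Total: 65134.8 Mb = 8141.8 MB.
= 7.583 GiB.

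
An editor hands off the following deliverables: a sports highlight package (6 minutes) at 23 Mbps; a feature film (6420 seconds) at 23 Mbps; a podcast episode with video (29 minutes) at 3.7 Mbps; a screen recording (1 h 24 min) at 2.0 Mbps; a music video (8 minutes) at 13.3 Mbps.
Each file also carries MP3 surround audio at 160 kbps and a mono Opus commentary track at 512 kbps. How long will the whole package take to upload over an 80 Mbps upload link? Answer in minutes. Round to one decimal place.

39.2 minutes

Audio total: 160 + 512 = 672 kbps = 0.672 Mbps.
sports highlight package: 23.672 Mbps × 360 s = 8521.9 Mb
feature film: 23.672 Mbps × 6420 s = 151974.2 Mb
podcast episode with video: 4.372 Mbps × 1740 s = 7607.3 Mb
screen recording: 2.672 Mbps × 5040 s = 13466.9 Mb
music video: 13.972 Mbps × 480 s = 6706.6 Mb
Total: 188276.9 Mb = 23534.6 MB.
At 80 Mbps: 188276.9 / 80 = 2353 s ≈ 39.2 minutes.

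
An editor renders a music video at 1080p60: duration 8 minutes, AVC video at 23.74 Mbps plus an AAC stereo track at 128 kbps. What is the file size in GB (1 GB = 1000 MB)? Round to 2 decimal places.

8 min = 480 s
Audio: 128 kbps = 0.128 Mbps.
Total bitrate: 23.74 + 0.128 = 23.868 Mbps.
Stream data: 23.868 Mbps × 480 s = 11456.6 Mb.
11,457 Mb ÷ 8 = 1,432 MB → 1.432 GB.

1.43 GB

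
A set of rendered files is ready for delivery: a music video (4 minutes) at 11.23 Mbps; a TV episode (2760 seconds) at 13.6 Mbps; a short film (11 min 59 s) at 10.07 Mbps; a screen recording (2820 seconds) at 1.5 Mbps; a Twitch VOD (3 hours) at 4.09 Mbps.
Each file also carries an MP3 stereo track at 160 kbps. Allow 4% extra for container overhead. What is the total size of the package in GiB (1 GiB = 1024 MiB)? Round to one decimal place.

Audio: 160 kbps = 0.160 Mbps.
music video: 11.390 Mbps × 240 s × 1.04 = 2842.9 Mb
TV episode: 13.760 Mbps × 2760 s × 1.04 = 39496.7 Mb
short film: 10.230 Mbps × 719 s × 1.04 = 7649.6 Mb
screen recording: 1.660 Mbps × 2820 s × 1.04 = 4868.4 Mb
Twitch VOD: 4.250 Mbps × 10800 s × 1.04 = 47736.0 Mb
Total: 102593.7 Mb = 12824.2 MB.
= 11.94 GiB.

11.9 GiB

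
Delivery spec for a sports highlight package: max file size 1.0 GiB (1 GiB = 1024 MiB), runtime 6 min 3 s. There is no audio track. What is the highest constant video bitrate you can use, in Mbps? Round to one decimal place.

23.7 Mbps

Budget: 1.0 GiB = 8589.9 Mb.
6 min 3 s = 363 s
Total bitrate budget: 8589.9 Mb / 363 s = 23.664 Mbps.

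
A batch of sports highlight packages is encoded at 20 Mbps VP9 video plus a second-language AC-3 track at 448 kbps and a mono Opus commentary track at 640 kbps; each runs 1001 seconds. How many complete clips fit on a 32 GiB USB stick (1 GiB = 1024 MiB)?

Audio total: 448 + 640 = 1088 kbps = 1.088 Mbps.
Total bitrate: 21.088 Mbps.
Per item: 21.088 Mbps × 1001 s = 21,109 Mb = 2,639 MB.
Capacity: 32 GiB = 274,878 Mb; 13.02 items → 13 complete.

13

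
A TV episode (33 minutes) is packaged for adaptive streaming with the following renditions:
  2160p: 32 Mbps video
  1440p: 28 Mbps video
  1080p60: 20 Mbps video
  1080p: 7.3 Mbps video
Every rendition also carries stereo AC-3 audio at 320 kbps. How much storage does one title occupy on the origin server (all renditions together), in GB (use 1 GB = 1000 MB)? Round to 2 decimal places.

21.92 GB

33 min = 1980 s
Audio: 320 kbps = 0.320 Mbps.
Sum of rendition bitrates: (32+0.320) + (28+0.320) + (20+0.320) + (7.3+0.320) = 88.580 Mbps.
× 1980 s = 175,388 Mb = 21,924 MB = 21.92 GB.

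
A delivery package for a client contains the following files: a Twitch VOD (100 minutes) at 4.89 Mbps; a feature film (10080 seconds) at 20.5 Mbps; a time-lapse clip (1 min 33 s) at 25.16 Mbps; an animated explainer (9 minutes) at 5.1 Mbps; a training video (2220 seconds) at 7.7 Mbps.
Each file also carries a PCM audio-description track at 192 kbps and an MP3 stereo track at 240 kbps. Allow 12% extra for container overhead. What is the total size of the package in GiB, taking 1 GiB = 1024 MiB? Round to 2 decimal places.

34.73 GiB

Audio total: 192 + 240 = 432 kbps = 0.432 Mbps.
Twitch VOD: 5.322 Mbps × 6000 s × 1.12 = 35763.8 Mb
feature film: 20.932 Mbps × 10080 s × 1.12 = 236313.9 Mb
time-lapse clip: 25.592 Mbps × 93 s × 1.12 = 2665.7 Mb
animated explainer: 5.532 Mbps × 540 s × 1.12 = 3345.8 Mb
training video: 8.132 Mbps × 2220 s × 1.12 = 20219.4 Mb
Total: 298308.6 Mb = 37288.6 MB.
= 34.73 GiB.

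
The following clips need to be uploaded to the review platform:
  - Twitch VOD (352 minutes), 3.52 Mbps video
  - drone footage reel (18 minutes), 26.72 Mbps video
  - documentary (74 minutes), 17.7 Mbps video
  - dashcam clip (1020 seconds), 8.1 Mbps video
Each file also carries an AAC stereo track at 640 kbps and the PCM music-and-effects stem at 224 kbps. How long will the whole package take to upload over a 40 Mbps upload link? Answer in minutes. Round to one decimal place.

Audio total: 640 + 224 = 864 kbps = 0.864 Mbps.
Twitch VOD: 4.384 Mbps × 21120 s = 92590.1 Mb
drone footage reel: 27.584 Mbps × 1080 s = 29790.7 Mb
documentary: 18.564 Mbps × 4440 s = 82424.2 Mb
dashcam clip: 8.964 Mbps × 1020 s = 9143.3 Mb
Total: 213948.2 Mb = 26743.5 MB.
At 40 Mbps: 213948.2 / 40 = 5349 s ≈ 89.1 minutes.

89.1 minutes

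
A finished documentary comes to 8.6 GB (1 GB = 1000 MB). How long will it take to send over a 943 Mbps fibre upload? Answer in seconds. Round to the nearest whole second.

File: 8.6 GB = 68800.0 Mb.
At 943 Mbps: 68800.0 / 943 = 73.0 s ≈ 73 seconds.

73 seconds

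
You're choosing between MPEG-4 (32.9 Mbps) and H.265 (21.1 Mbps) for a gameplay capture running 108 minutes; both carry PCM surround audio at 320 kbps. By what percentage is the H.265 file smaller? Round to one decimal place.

108 min = 6480 s
Audio: 320 kbps = 0.320 Mbps.
MPEG-4: 33.220 Mbps × 6480 s = 215265.6 Mb = 26.908 GB.
H.265: 21.420 Mbps × 6480 s = 138801.6 Mb = 17.350 GB.
Reduction: (1 − 17.350/26.908) × 100 = 35.52%.

35.5%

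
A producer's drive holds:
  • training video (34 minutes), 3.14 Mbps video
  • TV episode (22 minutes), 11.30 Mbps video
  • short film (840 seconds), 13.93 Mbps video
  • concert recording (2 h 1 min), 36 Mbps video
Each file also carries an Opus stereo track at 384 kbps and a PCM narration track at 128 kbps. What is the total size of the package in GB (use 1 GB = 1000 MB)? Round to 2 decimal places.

Audio total: 384 + 128 = 512 kbps = 0.512 Mbps.
training video: 3.652 Mbps × 2040 s = 7450.1 Mb
TV episode: 11.812 Mbps × 1320 s = 15591.8 Mb
short film: 14.442 Mbps × 840 s = 12131.3 Mb
concert recording: 36.512 Mbps × 7260 s = 265077.1 Mb
Total: 300250.3 Mb = 37531.3 MB.
= 37.53 GB.

37.53 GB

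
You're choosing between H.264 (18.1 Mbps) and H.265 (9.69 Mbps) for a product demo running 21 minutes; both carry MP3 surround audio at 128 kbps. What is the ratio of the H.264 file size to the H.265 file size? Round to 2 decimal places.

21 min = 1260 s
Audio: 128 kbps = 0.128 Mbps.
H.264: 18.228 Mbps × 1260 s = 22967.3 Mb = 2.674 GiB.
H.265: 9.818 Mbps × 1260 s = 12370.7 Mb = 1.440 GiB.
Ratio: 2.674 / 1.440 = 1.857.

1.86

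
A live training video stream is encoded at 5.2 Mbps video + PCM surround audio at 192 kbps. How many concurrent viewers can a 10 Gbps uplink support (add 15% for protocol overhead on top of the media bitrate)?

Audio: 192 kbps = 0.192 Mbps.
Per-viewer media rate: 5.392 Mbps.
On the wire with 15% overhead: 6.201 Mbps.
10 Gbps = 10,000 Mbps; 10,000 / 6.201 = 1612.70 → 1612 viewers.

1612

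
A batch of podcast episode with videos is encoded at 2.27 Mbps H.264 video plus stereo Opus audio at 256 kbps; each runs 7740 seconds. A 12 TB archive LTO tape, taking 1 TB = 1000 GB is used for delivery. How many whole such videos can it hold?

4910

Audio: 256 kbps = 0.256 Mbps.
Total bitrate: 2.526 Mbps.
Per item: 2.526 Mbps × 7740 s = 19,551 Mb = 2,444 MB.
Capacity: 12 TB = 96,000,000 Mb; 4910.17 items → 4910 complete.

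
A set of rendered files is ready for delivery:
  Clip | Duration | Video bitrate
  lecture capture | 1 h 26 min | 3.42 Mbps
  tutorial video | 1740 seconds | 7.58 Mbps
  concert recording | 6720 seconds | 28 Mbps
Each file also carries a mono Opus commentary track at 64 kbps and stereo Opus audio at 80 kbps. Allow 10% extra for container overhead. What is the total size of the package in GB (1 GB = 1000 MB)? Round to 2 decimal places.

Audio total: 64 + 80 = 144 kbps = 0.144 Mbps.
lecture capture: 3.564 Mbps × 5160 s × 1.10 = 20229.3 Mb
tutorial video: 7.724 Mbps × 1740 s × 1.10 = 14783.7 Mb
concert recording: 28.144 Mbps × 6720 s × 1.10 = 208040.4 Mb
Total: 243053.4 Mb = 30381.7 MB.
= 30.38 GB.

30.38 GB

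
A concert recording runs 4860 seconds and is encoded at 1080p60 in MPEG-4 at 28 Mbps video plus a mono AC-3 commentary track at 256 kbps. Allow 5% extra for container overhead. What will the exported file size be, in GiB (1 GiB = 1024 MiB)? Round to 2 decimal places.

Audio: 256 kbps = 0.256 Mbps.
Total bitrate: 28 + 0.256 = 28.256 Mbps.
Stream data: 28.256 Mbps × 4860 s = 137324.2 Mb.
With 5% container overhead: ×1.05.
144,190 Mb = 18,023,796,000 bytes ÷ 1,073,741,824 = 16.79 GiB.

16.79 GiB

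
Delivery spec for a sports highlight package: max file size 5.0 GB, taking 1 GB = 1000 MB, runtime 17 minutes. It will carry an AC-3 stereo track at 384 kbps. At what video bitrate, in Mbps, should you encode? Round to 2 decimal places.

Budget: 5.0 GB = 40000.0 Mb.
17 min = 1020 s
Total bitrate budget: 40000.0 Mb / 1020 s = 39.216 Mbps.
Audio: 384 kbps = 0.384 Mbps.
Video: 39.216 − 0.384 = 38.832 Mbps.

38.83 Mbps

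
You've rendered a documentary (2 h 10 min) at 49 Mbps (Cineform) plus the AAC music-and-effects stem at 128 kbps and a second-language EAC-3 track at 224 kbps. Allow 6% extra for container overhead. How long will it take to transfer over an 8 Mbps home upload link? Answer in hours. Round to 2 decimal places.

14.17 hours

2 h 10 min = 130 min = 7800 s
Audio total: 128 + 224 = 352 kbps = 0.352 Mbps.
Total bitrate: 49.352 Mbps.
File: 49.352 Mbps × 7800 s = 384945.6 Mb.
With 6% container overhead: ×1.06. → 408042.3 Mb.
At 8 Mbps: 408042.3 / 8 = 51005.3 s ≈ 14.2 hours.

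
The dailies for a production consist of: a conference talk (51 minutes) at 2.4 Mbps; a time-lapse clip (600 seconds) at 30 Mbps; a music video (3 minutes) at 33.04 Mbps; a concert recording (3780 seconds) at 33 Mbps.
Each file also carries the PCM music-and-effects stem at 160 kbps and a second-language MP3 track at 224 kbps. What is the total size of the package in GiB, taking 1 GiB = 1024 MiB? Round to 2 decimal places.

18.51 GiB

Audio total: 160 + 224 = 384 kbps = 0.384 Mbps.
conference talk: 2.784 Mbps × 3060 s = 8519.0 Mb
time-lapse clip: 30.384 Mbps × 600 s = 18230.4 Mb
music video: 33.424 Mbps × 180 s = 6016.3 Mb
concert recording: 33.384 Mbps × 3780 s = 126191.5 Mb
Total: 158957.3 Mb = 19869.7 MB.
= 18.51 GiB.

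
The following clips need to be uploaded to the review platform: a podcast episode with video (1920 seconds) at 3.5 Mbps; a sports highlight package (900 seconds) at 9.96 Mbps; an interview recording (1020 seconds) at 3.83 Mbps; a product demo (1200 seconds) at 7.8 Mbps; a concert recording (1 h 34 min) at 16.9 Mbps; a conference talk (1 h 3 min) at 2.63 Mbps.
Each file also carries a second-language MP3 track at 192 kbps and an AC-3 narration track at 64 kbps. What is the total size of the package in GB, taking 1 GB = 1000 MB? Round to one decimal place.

Audio total: 192 + 64 = 256 kbps = 0.256 Mbps.
podcast episode with video: 3.756 Mbps × 1920 s = 7211.5 Mb
sports highlight package: 10.216 Mbps × 900 s = 9194.4 Mb
interview recording: 4.086 Mbps × 1020 s = 4167.7 Mb
product demo: 8.056 Mbps × 1200 s = 9667.2 Mb
concert recording: 17.156 Mbps × 5640 s = 96759.8 Mb
conference talk: 2.886 Mbps × 3780 s = 10909.1 Mb
Total: 137909.8 Mb = 17238.7 MB.
= 17.24 GB.

17.2 GB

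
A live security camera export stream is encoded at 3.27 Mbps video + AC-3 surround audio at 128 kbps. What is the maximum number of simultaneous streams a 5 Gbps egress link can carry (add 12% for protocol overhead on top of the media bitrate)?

Audio: 128 kbps = 0.128 Mbps.
Per-viewer media rate: 3.398 Mbps.
On the wire with 12% overhead: 3.806 Mbps.
5 Gbps = 5,000 Mbps; 5,000 / 3.806 = 1313.80 → 1313 viewers.

1313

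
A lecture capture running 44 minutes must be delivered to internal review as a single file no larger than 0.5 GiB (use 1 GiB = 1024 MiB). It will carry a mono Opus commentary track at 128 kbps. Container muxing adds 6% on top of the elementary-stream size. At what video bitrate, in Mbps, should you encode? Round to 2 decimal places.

Budget: 0.5 GiB = 4295.0 Mb.
Stream payload after overhead: 4295.0 / 1.06 = 4051.9 Mb.
44 min = 2640 s
Total bitrate budget: 4051.9 Mb / 2640 s = 1.535 Mbps.
Audio: 128 kbps = 0.128 Mbps.
Video: 1.535 − 0.128 = 1.407 Mbps.

1.41 Mbps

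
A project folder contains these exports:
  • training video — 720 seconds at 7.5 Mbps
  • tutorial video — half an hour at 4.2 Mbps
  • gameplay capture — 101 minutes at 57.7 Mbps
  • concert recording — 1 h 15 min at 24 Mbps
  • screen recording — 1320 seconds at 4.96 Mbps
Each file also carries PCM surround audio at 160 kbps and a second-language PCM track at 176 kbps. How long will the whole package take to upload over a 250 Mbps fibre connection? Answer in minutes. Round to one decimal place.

32.1 minutes

Audio total: 160 + 176 = 336 kbps = 0.336 Mbps.
training video: 7.836 Mbps × 720 s = 5641.9 Mb
tutorial video: 4.536 Mbps × 1800 s = 8164.8 Mb
gameplay capture: 58.036 Mbps × 6060 s = 351698.2 Mb
concert recording: 24.336 Mbps × 4500 s = 109512.0 Mb
screen recording: 5.296 Mbps × 1320 s = 6990.7 Mb
Total: 482007.6 Mb = 60250.9 MB.
At 250 Mbps: 482007.6 / 250 = 1928 s ≈ 32.1 minutes.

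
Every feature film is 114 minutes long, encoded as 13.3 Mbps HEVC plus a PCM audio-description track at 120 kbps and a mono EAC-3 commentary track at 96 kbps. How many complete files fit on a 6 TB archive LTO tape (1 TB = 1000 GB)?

519

114 min = 6840 s
Audio total: 120 + 96 = 216 kbps = 0.216 Mbps.
Total bitrate: 13.516 Mbps.
Per item: 13.516 Mbps × 6840 s = 92,449 Mb = 11,556 MB.
Capacity: 6 TB = 48,000,000 Mb; 519.20 items → 519 complete.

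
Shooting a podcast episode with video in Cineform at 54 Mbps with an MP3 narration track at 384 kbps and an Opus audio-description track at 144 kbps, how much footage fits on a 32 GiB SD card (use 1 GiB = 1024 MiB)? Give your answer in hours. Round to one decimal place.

Audio total: 384 + 144 = 528 kbps = 0.528 Mbps.
Total bitrate: 54 + 0.528 = 54.528 Mbps.
Capacity: 32 GiB = 274,878 Mb.
Recording time: 274,878 / 54.528 = 5,041 s ≈ 1.40 hours.

1.4 hours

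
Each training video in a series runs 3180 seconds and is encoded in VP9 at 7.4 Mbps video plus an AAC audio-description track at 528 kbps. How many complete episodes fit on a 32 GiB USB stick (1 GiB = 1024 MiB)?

Audio: 528 kbps = 0.528 Mbps.
Total bitrate: 7.928 Mbps.
Per item: 7.928 Mbps × 3180 s = 25,211 Mb = 3,151 MB.
Capacity: 32 GiB = 274,878 Mb; 10.90 items → 10 complete.

10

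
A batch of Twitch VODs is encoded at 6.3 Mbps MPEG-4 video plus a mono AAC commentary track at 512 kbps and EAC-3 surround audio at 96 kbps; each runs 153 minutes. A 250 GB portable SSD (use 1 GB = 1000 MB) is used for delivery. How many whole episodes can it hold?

153 min = 9180 s
Audio total: 512 + 96 = 608 kbps = 0.608 Mbps.
Total bitrate: 6.908 Mbps.
Per item: 6.908 Mbps × 9180 s = 63,415 Mb = 7,927 MB.
Capacity: 250 GB = 2,000,000 Mb; 31.54 items → 31 complete.

31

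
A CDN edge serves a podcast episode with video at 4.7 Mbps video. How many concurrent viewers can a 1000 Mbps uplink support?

1000 Mbps = 1,000 Mbps; 1,000 / 4.700 = 212.77 → 212 viewers.

212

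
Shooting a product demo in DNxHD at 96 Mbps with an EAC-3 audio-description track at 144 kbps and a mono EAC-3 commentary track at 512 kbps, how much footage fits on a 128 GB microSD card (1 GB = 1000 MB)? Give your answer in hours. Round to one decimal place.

Audio total: 144 + 512 = 656 kbps = 0.656 Mbps.
Total bitrate: 96 + 0.656 = 96.656 Mbps.
Capacity: 128 GB = 1,024,000 Mb.
Recording time: 1,024,000 / 96.656 = 10,594 s ≈ 2.94 hours.

2.9 hours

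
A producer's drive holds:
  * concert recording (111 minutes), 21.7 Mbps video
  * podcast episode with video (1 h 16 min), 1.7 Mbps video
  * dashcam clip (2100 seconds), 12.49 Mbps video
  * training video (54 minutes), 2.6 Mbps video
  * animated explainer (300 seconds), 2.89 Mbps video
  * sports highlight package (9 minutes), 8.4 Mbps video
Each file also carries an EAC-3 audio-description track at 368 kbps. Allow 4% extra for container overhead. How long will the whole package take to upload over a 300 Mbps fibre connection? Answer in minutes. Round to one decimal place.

Audio: 368 kbps = 0.368 Mbps.
concert recording: 22.068 Mbps × 6660 s × 1.04 = 152851.8 Mb
podcast episode with video: 2.068 Mbps × 4560 s × 1.04 = 9807.3 Mb
dashcam clip: 12.858 Mbps × 2100 s × 1.04 = 28081.9 Mb
training video: 2.968 Mbps × 3240 s × 1.04 = 10001.0 Mb
animated explainer: 3.258 Mbps × 300 s × 1.04 = 1016.5 Mb
sports highlight package: 8.768 Mbps × 540 s × 1.04 = 4924.1 Mb
Total: 206682.5 Mb = 25835.3 MB.
At 300 Mbps: 206682.5 / 300 = 689 s ≈ 11.5 minutes.

11.5 minutes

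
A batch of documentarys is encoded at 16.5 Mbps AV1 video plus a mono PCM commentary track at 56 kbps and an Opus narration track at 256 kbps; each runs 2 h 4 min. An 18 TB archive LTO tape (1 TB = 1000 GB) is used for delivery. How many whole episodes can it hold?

1151

2 h 4 min = 124 min = 7440 s
Audio total: 56 + 256 = 312 kbps = 0.312 Mbps.
Total bitrate: 16.812 Mbps.
Per item: 16.812 Mbps × 7440 s = 125,081 Mb = 15,635 MB.
Capacity: 18 TB = 144,000,000 Mb; 1151.25 items → 1151 complete.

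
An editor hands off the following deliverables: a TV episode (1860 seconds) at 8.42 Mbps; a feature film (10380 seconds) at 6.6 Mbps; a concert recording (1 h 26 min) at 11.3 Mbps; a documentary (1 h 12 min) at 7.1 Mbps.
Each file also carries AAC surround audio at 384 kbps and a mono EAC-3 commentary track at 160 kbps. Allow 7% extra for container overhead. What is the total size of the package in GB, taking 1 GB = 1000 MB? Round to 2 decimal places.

Audio total: 384 + 160 = 544 kbps = 0.544 Mbps.
TV episode: 8.964 Mbps × 1860 s × 1.07 = 17840.2 Mb
feature film: 7.144 Mbps × 10380 s × 1.07 = 79345.6 Mb
concert recording: 11.844 Mbps × 5160 s × 1.07 = 65393.1 Mb
documentary: 7.644 Mbps × 4320 s × 1.07 = 35333.6 Mb
Total: 197912.4 Mb = 24739.1 MB.
= 24.74 GB.

24.74 GB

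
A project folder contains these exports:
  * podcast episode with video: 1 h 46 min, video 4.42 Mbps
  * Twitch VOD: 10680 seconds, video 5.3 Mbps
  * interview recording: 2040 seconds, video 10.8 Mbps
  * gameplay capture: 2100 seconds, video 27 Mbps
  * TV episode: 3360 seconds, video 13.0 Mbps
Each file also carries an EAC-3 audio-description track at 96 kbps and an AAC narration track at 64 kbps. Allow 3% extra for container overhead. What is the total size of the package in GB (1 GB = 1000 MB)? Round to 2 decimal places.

27.17 GB

Audio total: 96 + 64 = 160 kbps = 0.160 Mbps.
podcast episode with video: 4.580 Mbps × 6360 s × 1.03 = 30002.7 Mb
Twitch VOD: 5.460 Mbps × 10680 s × 1.03 = 60062.2 Mb
interview recording: 10.960 Mbps × 2040 s × 1.03 = 23029.2 Mb
gameplay capture: 27.160 Mbps × 2100 s × 1.03 = 58747.1 Mb
TV episode: 13.160 Mbps × 3360 s × 1.03 = 45544.1 Mb
Total: 217385.2 Mb = 27173.2 MB.
= 27.17 GB.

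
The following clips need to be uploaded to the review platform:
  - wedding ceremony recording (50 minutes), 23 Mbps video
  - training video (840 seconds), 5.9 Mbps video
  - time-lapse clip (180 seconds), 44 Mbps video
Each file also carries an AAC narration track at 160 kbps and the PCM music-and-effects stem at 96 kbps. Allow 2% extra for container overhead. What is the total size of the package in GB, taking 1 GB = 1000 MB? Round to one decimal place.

Audio total: 160 + 96 = 256 kbps = 0.256 Mbps.
wedding ceremony recording: 23.256 Mbps × 3000 s × 1.02 = 71163.4 Mb
training video: 6.156 Mbps × 840 s × 1.02 = 5274.5 Mb
time-lapse clip: 44.256 Mbps × 180 s × 1.02 = 8125.4 Mb
Total: 84563.2 Mb = 10570.4 MB.
= 10.57 GB.

10.6 GB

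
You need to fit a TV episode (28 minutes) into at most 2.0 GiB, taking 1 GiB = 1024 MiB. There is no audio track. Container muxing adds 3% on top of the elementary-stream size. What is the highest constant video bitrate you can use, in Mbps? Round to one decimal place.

Budget: 2.0 GiB = 17179.9 Mb.
Stream payload after overhead: 17179.9 / 1.03 = 16679.5 Mb.
28 min = 1680 s
Total bitrate budget: 16679.5 Mb / 1680 s = 9.928 Mbps.

9.9 Mbps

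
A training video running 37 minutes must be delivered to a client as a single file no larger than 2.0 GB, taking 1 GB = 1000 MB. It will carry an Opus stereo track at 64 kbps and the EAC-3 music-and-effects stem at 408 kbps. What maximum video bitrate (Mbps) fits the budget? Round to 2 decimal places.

Budget: 2.0 GB = 16000.0 Mb.
37 min = 2220 s
Total bitrate budget: 16000.0 Mb / 2220 s = 7.207 Mbps.
Audio total: 64 + 408 = 472 kbps = 0.472 Mbps.
Video: 7.207 − 0.472 = 6.735 Mbps.

6.74 Mbps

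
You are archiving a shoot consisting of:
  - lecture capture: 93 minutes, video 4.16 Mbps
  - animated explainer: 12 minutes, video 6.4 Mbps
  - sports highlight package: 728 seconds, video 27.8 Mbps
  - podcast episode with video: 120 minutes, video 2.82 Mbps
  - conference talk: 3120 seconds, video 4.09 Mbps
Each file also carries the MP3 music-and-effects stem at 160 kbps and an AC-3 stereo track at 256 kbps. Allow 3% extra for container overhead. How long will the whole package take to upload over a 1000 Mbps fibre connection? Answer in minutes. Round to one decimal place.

Audio total: 160 + 256 = 416 kbps = 0.416 Mbps.
lecture capture: 4.576 Mbps × 5580 s × 1.03 = 26300.1 Mb
animated explainer: 6.816 Mbps × 720 s × 1.03 = 5054.7 Mb
sports highlight package: 28.216 Mbps × 728 s × 1.03 = 21157.5 Mb
podcast episode with video: 3.236 Mbps × 7200 s × 1.03 = 23998.2 Mb
conference talk: 4.506 Mbps × 3120 s × 1.03 = 14480.5 Mb
Total: 90991.0 Mb = 11373.9 MB.
At 1000 Mbps: 90991.0 / 1000 = 91 s ≈ 1.52 minutes.

1.5 minutes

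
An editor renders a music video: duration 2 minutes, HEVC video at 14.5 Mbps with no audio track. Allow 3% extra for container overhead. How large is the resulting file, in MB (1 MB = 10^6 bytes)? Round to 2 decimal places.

224.03 MB

2 min = 120 s
Total bitrate: 14.5 Mbps.
Stream data: 14.500 Mbps × 120 s = 1740.0 Mb.
With 3% container overhead: ×1.03.
1,792 Mb ÷ 8 = 224.0 MB → 224.0 MB.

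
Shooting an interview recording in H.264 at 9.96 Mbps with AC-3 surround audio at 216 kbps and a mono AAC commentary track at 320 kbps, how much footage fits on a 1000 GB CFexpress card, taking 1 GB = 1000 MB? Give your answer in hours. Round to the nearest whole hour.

Audio total: 216 + 320 = 536 kbps = 0.536 Mbps.
Total bitrate: 9.96 + 0.536 = 10.496 Mbps.
Capacity: 1000 GB = 8,000,000 Mb.
Recording time: 8,000,000 / 10.496 = 762,195 s ≈ 212 hours.

212 hours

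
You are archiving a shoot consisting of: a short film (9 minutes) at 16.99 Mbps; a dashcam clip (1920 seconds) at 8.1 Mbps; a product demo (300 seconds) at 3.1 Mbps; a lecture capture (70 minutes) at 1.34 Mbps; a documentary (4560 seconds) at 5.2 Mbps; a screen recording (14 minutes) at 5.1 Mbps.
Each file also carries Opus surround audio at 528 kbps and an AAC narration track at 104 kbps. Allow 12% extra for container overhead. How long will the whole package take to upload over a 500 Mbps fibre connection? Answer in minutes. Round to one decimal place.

Audio total: 528 + 104 = 632 kbps = 0.632 Mbps.
short film: 17.622 Mbps × 540 s × 1.12 = 10657.8 Mb
dashcam clip: 8.732 Mbps × 1920 s × 1.12 = 18777.3 Mb
product demo: 3.732 Mbps × 300 s × 1.12 = 1254.0 Mb
lecture capture: 1.972 Mbps × 4200 s × 1.12 = 9276.3 Mb
documentary: 5.832 Mbps × 4560 s × 1.12 = 29785.2 Mb
screen recording: 5.732 Mbps × 840 s × 1.12 = 5392.7 Mb
Total: 75143.2 Mb = 9392.9 MB.
At 500 Mbps: 75143.2 / 500 = 150 s ≈ 2.5 minutes.

2.5 minutes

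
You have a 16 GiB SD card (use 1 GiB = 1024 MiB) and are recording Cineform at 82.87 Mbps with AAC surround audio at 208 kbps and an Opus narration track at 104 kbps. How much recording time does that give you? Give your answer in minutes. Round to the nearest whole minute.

Audio total: 208 + 104 = 312 kbps = 0.312 Mbps.
Total bitrate: 82.87 + 0.312 = 83.182 Mbps.
Capacity: 16 GiB = 137,439 Mb.
Recording time: 137,439 / 83.182 = 1,652 s ≈ 27.5 minutes.

28 minutes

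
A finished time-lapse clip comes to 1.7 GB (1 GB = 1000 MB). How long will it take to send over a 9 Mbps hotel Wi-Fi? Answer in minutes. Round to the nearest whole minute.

25 minutes

File: 1.7 GB = 13600.0 Mb.
At 9 Mbps: 13600.0 / 9 = 1511.1 s ≈ 25.2 minutes.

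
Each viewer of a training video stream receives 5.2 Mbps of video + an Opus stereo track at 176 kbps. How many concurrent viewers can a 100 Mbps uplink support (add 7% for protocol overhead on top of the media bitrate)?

Audio: 176 kbps = 0.176 Mbps.
Per-viewer media rate: 5.376 Mbps.
On the wire with 7% overhead: 5.752 Mbps.
100 Mbps = 100.0 Mbps; 100.0 / 5.752 = 17.38 → 17 viewers.

17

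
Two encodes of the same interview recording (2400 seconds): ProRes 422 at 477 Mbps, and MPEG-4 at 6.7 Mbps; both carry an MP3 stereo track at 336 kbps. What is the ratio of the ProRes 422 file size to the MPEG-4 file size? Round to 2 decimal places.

Audio: 336 kbps = 0.336 Mbps.
ProRes 422: 477.336 Mbps × 2400 s = 1145606.4 Mb = 143.201 GB.
MPEG-4: 7.036 Mbps × 2400 s = 16886.4 Mb = 2.111 GB.
Ratio: 143.201 / 2.111 = 67.842.

67.84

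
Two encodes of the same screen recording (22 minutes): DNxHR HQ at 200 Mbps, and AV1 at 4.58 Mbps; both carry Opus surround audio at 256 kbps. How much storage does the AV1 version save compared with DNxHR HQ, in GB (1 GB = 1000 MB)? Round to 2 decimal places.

32.24 GB

22 min = 1320 s
Audio: 256 kbps = 0.256 Mbps.
DNxHR HQ: 200.256 Mbps × 1320 s = 264337.9 Mb = 33.042 GB.
AV1: 4.836 Mbps × 1320 s = 6383.5 Mb = 0.798 GB.
Saving: 33.042 − 0.798 = 32.244 GB.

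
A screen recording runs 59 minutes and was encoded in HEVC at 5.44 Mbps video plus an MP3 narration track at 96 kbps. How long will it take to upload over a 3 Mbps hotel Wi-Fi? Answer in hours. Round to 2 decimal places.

59 min = 3540 s
Audio: 96 kbps = 0.096 Mbps.
Total bitrate: 5.536 Mbps.
File: 5.536 Mbps × 3540 s = 19597.4 Mb.
At 3 Mbps: 19597.4 / 3 = 6532.5 s ≈ 1.81 hours.

1.81 hours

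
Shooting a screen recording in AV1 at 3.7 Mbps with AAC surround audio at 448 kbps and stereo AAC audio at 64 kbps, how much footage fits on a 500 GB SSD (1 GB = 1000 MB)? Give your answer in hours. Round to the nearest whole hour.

Audio total: 448 + 64 = 512 kbps = 0.512 Mbps.
Total bitrate: 3.7 + 0.512 = 4.212 Mbps.
Capacity: 500 GB = 4,000,000 Mb.
Recording time: 4,000,000 / 4.212 = 949,668 s ≈ 264 hours.

264 hours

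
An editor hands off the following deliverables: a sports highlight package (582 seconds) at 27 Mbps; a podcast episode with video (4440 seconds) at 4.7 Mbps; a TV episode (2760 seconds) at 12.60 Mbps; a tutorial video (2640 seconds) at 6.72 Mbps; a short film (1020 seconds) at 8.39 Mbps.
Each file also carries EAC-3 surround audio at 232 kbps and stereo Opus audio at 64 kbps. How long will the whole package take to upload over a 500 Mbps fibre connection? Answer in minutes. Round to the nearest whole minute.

3 minutes

Audio total: 232 + 64 = 296 kbps = 0.296 Mbps.
sports highlight package: 27.296 Mbps × 582 s = 15886.3 Mb
podcast episode with video: 4.996 Mbps × 4440 s = 22182.2 Mb
TV episode: 12.896 Mbps × 2760 s = 35593.0 Mb
tutorial video: 7.016 Mbps × 2640 s = 18522.2 Mb
short film: 8.686 Mbps × 1020 s = 8859.7 Mb
Total: 101043.4 Mb = 12630.4 MB.
At 500 Mbps: 101043.4 / 500 = 202 s ≈ 3.37 minutes.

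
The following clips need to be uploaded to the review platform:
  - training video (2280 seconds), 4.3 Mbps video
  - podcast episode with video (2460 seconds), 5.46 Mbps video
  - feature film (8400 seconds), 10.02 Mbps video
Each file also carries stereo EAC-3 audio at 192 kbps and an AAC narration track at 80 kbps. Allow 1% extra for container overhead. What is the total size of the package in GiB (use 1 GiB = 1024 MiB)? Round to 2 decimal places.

13.05 GiB

Audio total: 192 + 80 = 272 kbps = 0.272 Mbps.
training video: 4.572 Mbps × 2280 s × 1.01 = 10528.4 Mb
podcast episode with video: 5.732 Mbps × 2460 s × 1.01 = 14241.7 Mb
feature film: 10.292 Mbps × 8400 s × 1.01 = 87317.3 Mb
Total: 112087.5 Mb = 14010.9 MB.
= 13.05 GiB.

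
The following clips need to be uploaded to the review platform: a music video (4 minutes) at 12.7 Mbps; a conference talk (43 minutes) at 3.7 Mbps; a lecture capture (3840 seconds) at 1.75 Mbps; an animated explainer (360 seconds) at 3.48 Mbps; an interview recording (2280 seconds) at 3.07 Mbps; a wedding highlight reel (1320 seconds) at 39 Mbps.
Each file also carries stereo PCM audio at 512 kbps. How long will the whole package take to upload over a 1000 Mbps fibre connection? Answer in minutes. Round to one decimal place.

1.4 minutes

Audio: 512 kbps = 0.512 Mbps.
music video: 13.212 Mbps × 240 s = 3170.9 Mb
conference talk: 4.212 Mbps × 2580 s = 10867.0 Mb
lecture capture: 2.262 Mbps × 3840 s = 8686.1 Mb
animated explainer: 3.992 Mbps × 360 s = 1437.1 Mb
interview recording: 3.582 Mbps × 2280 s = 8167.0 Mb
wedding highlight reel: 39.512 Mbps × 1320 s = 52155.8 Mb
Total: 84483.8 Mb = 10560.5 MB.
At 1000 Mbps: 84483.8 / 1000 = 84 s ≈ 1.41 minutes.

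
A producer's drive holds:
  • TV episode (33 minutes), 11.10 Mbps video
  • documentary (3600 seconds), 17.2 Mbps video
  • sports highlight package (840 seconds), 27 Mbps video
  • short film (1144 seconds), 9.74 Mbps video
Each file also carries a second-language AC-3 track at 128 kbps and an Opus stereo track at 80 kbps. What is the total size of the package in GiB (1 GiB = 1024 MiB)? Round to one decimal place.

Audio total: 128 + 80 = 208 kbps = 0.208 Mbps.
TV episode: 11.308 Mbps × 1980 s = 22389.8 Mb
documentary: 17.408 Mbps × 3600 s = 62668.8 Mb
sports highlight package: 27.208 Mbps × 840 s = 22854.7 Mb
short film: 9.948 Mbps × 1144 s = 11380.5 Mb
Total: 119293.9 Mb = 14911.7 MB.
= 13.89 GiB.

13.9 GiB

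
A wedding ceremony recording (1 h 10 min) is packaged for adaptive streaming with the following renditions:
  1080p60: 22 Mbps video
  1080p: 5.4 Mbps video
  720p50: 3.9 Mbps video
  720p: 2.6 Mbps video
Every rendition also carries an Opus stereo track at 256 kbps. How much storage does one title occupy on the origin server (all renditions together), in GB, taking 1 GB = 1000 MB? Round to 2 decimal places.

1 h 10 min = 70 min = 4200 s
Audio: 256 kbps = 0.256 Mbps.
Sum of rendition bitrates: (22+0.256) + (5.4+0.256) + (3.9+0.256) + (2.6+0.256) = 34.924 Mbps.
× 4200 s = 146,681 Mb = 18,335 MB = 18.34 GB.

18.34 GB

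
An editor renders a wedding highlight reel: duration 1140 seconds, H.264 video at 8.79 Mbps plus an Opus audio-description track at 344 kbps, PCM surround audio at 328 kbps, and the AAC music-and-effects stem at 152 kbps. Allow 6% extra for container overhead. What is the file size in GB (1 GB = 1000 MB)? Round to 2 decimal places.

1.45 GB

Audio total: 344 + 328 + 152 = 824 kbps = 0.824 Mbps.
Total bitrate: 8.79 + 0.824 = 9.614 Mbps.
Stream data: 9.614 Mbps × 1140 s = 10960.0 Mb.
With 6% container overhead: ×1.06.
11,618 Mb ÷ 8 = 1,452 MB → 1.452 GB.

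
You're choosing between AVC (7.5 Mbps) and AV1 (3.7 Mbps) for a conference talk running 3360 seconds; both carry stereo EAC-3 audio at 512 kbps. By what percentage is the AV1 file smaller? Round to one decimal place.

Audio: 512 kbps = 0.512 Mbps.
AVC: 8.012 Mbps × 3360 s = 26920.3 Mb = 3.134 GiB.
AV1: 4.212 Mbps × 3360 s = 14152.3 Mb = 1.648 GiB.
Reduction: (1 − 1.648/3.134) × 100 = 47.43%.

47.4%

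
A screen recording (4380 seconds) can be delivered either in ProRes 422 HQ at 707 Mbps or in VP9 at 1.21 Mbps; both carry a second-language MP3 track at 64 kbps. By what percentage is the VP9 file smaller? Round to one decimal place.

Audio: 64 kbps = 0.064 Mbps.
ProRes 422 HQ: 707.064 Mbps × 4380 s = 3096940.3 Mb = 387.118 GB.
VP9: 1.274 Mbps × 4380 s = 5580.1 Mb = 0.698 GB.
Reduction: (1 − 0.698/387.118) × 100 = 99.82%.

99.8%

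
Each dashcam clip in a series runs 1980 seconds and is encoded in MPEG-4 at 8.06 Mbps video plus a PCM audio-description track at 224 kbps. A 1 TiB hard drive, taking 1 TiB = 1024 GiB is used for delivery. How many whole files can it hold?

536

Audio: 224 kbps = 0.224 Mbps.
Total bitrate: 8.284 Mbps.
Per item: 8.284 Mbps × 1980 s = 16,402 Mb = 2,050 MB.
Capacity: 1 TiB = 8,796,093 Mb; 536.27 items → 536 complete.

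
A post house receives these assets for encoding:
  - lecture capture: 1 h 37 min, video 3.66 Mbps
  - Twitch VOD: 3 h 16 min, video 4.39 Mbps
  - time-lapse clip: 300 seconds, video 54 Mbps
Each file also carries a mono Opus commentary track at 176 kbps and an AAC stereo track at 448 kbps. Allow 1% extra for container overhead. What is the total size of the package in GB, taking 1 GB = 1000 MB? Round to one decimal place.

12.7 GB

Audio total: 176 + 448 = 624 kbps = 0.624 Mbps.
lecture capture: 4.284 Mbps × 5820 s × 1.01 = 25182.2 Mb
Twitch VOD: 5.014 Mbps × 11760 s × 1.01 = 59554.3 Mb
time-lapse clip: 54.624 Mbps × 300 s × 1.01 = 16551.1 Mb
Total: 101287.6 Mb = 12660.9 MB.
= 12.66 GB.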